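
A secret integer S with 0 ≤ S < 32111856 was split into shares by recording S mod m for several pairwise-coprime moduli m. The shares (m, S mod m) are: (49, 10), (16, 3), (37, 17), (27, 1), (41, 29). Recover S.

The moduli are pairwise coprime; N = 49·16·37·27·41 = 32111856.
N/49 = 655344; 655344 ≡ 18 (mod 49); 18·30 ≡ 1, so inverse 30.
N/16 = 2006991; 2006991 ≡ 15 (mod 16); 15·15 ≡ 1, so inverse 15.
N/37 = 867888; 867888 ≡ 16 (mod 37); 16·7 ≡ 1, so inverse 7.
N/27 = 1189328; 1189328 ≡ 5 (mod 27); 5·11 ≡ 1, so inverse 11.
N/41 = 783216; 783216 ≡ 34 (mod 41); 34·35 ≡ 1, so inverse 35.
S ≡ 10·655344·30 + 3·2006991·15 + 17·867888·7 + 1·1189328·11 + 29·783216·35 = 1198243315.
1198243315 mod 32111856 = 10104643.

10104643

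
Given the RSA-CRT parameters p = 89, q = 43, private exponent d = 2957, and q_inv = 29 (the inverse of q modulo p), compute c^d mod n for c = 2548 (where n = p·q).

2664

d_p = d mod (p−1) = 2957 mod 88 = 53; d_q = d mod (q−1) = 17.
m₁ = c^(d_p) mod p: c ≡ 56 (mod 89), and 56^53 mod 89 = 83.
m₂ = c^(d_q) mod q: c ≡ 11 (mod 43), and 11^17 mod 43 = 41.
h = q_inv·(m₁ − m₂) mod p = 29·(83 − 41) mod 89 = 61.
m = m₂ + h·q = 41 + 61·43 = 2664.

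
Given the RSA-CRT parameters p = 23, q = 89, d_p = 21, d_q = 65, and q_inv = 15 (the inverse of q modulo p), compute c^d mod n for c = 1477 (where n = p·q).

m₁ = c^(d_p) mod p: c ≡ 5 (mod 23), and 5^21 mod 23 = 14.
m₂ = c^(d_q) mod q: c ≡ 53 (mod 89), and 53^65 mod 89 = 47.
h = q_inv·(m₁ − m₂) mod p = 15·(14 − 47) mod 23 = 11.
m = m₂ + h·q = 47 + 11·89 = 1026.

1026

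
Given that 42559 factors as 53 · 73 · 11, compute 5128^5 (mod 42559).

12957

Mod 53: 5128 ≡ 40; 40^5 ≡ 25 (mod 53).
Mod 73: 5128 ≡ 18; 18^5 ≡ 36 (mod 73).
Mod 11: 5128 ≡ 2; 2^5 ≡ 10 (mod 11).
Combine by CRT: x ≡ 25 (mod 53), x ≡ 36 (mod 73), x ≡ 10 (mod 11) ⇒ x ≡ 12957 (mod 42559).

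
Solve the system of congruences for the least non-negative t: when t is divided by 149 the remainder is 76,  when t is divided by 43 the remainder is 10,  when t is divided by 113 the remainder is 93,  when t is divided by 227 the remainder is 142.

98232349

The moduli are pairwise coprime; N = 149·43·113·227 = 164345957.
N/149 = 1102993; 1102993 ≡ 95 (mod 149); 95·80 ≡ 1, so inverse 80.
N/43 = 3821999; 3821999 ≡ 30 (mod 43); 30·33 ≡ 1, so inverse 33.
N/113 = 1454389; 1454389 ≡ 79 (mod 113); 79·103 ≡ 1, so inverse 103.
N/227 = 723991; 723991 ≡ 88 (mod 227); 88·178 ≡ 1, so inverse 178.
t ≡ 76·1102993·80 + 10·3821999·33 + 93·1454389·103 + 142·723991·178 = 40198645857.
40198645857 mod 164345957 = 98232349.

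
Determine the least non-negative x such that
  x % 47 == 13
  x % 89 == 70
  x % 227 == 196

The moduli are pairwise coprime; N = 47·89·227 = 949541.
N/47 = 20203; 20203 ≡ 40 (mod 47); 40·20 ≡ 1, so inverse 20.
N/89 = 10669; 10669 ≡ 78 (mod 89); 78·8 ≡ 1, so inverse 8.
N/227 = 4183; 4183 ≡ 97 (mod 227); 97·110 ≡ 1, so inverse 110.
x ≡ 13·20203·20 + 70·10669·8 + 196·4183·110 = 101412900.
101412900 mod 949541 = 761554.

761554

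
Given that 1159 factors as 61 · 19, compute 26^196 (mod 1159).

957

Mod 61: 26 ≡ 26; by Fermat, exponent reduces to 196 mod 60 = 16; 26^16 ≡ 42 (mod 61).
Mod 19: 26 ≡ 7; by Fermat, exponent reduces to 196 mod 18 = 16; 7^16 ≡ 7 (mod 19).
Combine by CRT: x ≡ 42 (mod 61), x ≡ 7 (mod 19) ⇒ x ≡ 957 (mod 1159).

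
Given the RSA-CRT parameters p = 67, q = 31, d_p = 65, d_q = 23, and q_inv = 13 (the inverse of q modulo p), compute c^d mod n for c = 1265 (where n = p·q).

1834

m₁ = c^(d_p) mod p: c ≡ 59 (mod 67), and 59^65 mod 67 = 25.
m₂ = c^(d_q) mod q: c ≡ 25 (mod 31), and 25^23 mod 31 = 5.
h = q_inv·(m₁ − m₂) mod p = 13·(25 − 5) mod 67 = 59.
m = m₂ + h·q = 5 + 59·31 = 1834.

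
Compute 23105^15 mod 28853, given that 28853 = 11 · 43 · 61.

Mod 11: 23105 ≡ 5; by Fermat, exponent reduces to 15 mod 10 = 5; 5^5 ≡ 1 (mod 11).
Mod 43: 23105 ≡ 14; 14^15 ≡ 41 (mod 43).
Mod 61: 23105 ≡ 47; 47^15 ≡ 1 (mod 61).
Combine by CRT: x ≡ 1 (mod 11), x ≡ 41 (mod 43), x ≡ 1 (mod 61) ⇒ x ≡ 18789 (mod 28853).

18789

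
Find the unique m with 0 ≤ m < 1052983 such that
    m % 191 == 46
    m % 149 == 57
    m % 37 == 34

487287

Combine the congruences pairwise.
From m ≡ 46 (mod 191) write m = 46 + 191t. Substituting into m ≡ 57 (mod 149) gives 191t ≡ 11 (mod 149), and since 42⁻¹ ≡ 110 (mod 149), t ≡ 18. Hence m ≡ 46 + 191·18 = 3484 (mod 28459).
From m ≡ 3484 (mod 28459) write m = 3484 + 28459t. Substituting into m ≡ 34 (mod 37) gives 28459t ≡ 28 (mod 37), and since 6⁻¹ ≡ 31 (mod 37), t ≡ 17. Hence m ≡ 3484 + 28459·17 = 487287 (mod 1052983).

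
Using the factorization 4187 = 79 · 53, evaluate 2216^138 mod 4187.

Mod 79: 2216 ≡ 4; by Fermat, exponent reduces to 138 mod 78 = 60; 4^60 ≡ 8 (mod 79).
Mod 53: 2216 ≡ 43; by Fermat, exponent reduces to 138 mod 52 = 34; 43^34 ≡ 24 (mod 53).
Combine by CRT: x ≡ 8 (mod 79), x ≡ 24 (mod 53) ⇒ x ≡ 1667 (mod 4187).

1667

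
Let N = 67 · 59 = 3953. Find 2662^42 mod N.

Mod 67: 2662 ≡ 49; 49^42 ≡ 40 (mod 67).
Mod 59: 2662 ≡ 7; 7^42 ≡ 4 (mod 59).
Combine by CRT: x ≡ 40 (mod 67), x ≡ 4 (mod 59) ⇒ x ≡ 1715 (mod 3953).

1715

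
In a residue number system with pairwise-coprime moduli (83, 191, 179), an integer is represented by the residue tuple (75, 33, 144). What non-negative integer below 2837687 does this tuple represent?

From x ≡ 75 (mod 83) write x = 75 + 83t. Substituting into x ≡ 33 (mod 191) gives 83t ≡ 149 (mod 191), and since 83⁻¹ ≡ 168 (mod 191), t ≡ 11. Hence x ≡ 75 + 83·11 = 988 (mod 15853).
From x ≡ 988 (mod 15853) write x = 988 + 15853t. Substituting into x ≡ 144 (mod 179) gives 15853t ≡ 51 (mod 179), and since 101⁻¹ ≡ 39 (mod 179), t ≡ 20. Hence x ≡ 988 + 15853·20 = 318048 (mod 2837687).

318048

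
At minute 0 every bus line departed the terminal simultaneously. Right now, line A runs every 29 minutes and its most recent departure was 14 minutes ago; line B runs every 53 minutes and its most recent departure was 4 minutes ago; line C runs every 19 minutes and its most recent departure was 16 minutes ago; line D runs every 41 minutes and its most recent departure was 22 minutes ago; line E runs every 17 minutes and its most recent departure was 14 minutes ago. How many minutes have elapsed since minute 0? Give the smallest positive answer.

11970054

The moduli are pairwise coprime; N = 29·53·19·41·17 = 20354491.
N/29 = 701879; 701879 ≡ 21 (mod 29); 21·18 ≡ 1, so inverse 18.
N/53 = 384047; 384047 ≡ 9 (mod 53); 9·6 ≡ 1, so inverse 6.
N/19 = 1071289; 1071289 ≡ 12 (mod 19); 12·8 ≡ 1, so inverse 8.
N/41 = 496451; 496451 ≡ 23 (mod 41); 23·25 ≡ 1, so inverse 25.
N/17 = 1197323; 1197323 ≡ 13 (mod 17); 13·4 ≡ 1, so inverse 4.
t ≡ 14·701879·18 + 4·384047·6 + 16·1071289·8 + 22·496451·25 + 14·1197323·4 = 663313766.
663313766 mod 20354491 = 11970054.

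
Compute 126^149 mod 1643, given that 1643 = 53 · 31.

Mod 53: 126 ≡ 20; by Fermat, exponent reduces to 149 mod 52 = 45; 20^45 ≡ 48 (mod 53).
Mod 31: 126 ≡ 2; by Fermat, exponent reduces to 149 mod 30 = 29; 2^29 ≡ 16 (mod 31).
Combine by CRT: x ≡ 48 (mod 53), x ≡ 16 (mod 31) ⇒ x ≡ 419 (mod 1643).

419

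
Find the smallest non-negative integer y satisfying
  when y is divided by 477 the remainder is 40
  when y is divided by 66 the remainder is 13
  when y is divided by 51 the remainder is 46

Combine the congruences pairwise.
gcd(477, 66) = 3 and 3 | (13 − 40), so the pair is consistent; merging gives y ≡ 3379 (mod 10494), where 10494 = lcm(477, 66).
gcd(10494, 51) = 3 and 3 | (46 − 3379), so the pair is consistent; merging gives y ≡ 108319 (mod 178398), where 178398 = lcm(10494, 51).
The solution is unique modulo lcm(477, 66, 51) = 178398.

108319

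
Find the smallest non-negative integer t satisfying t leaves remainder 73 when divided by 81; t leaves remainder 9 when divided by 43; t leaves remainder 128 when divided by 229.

12952

The moduli are pairwise coprime; N = 81·43·229 = 797607.
N/81 = 9847; 9847 ≡ 46 (mod 81); 46·37 ≡ 1, so inverse 37.
N/43 = 18549; 18549 ≡ 16 (mod 43); 16·35 ≡ 1, so inverse 35.
N/229 = 3483; 3483 ≡ 48 (mod 229); 48·167 ≡ 1, so inverse 167.
t ≡ 73·9847·37 + 9·18549·35 + 128·3483·167 = 106892290.
106892290 mod 797607 = 12952.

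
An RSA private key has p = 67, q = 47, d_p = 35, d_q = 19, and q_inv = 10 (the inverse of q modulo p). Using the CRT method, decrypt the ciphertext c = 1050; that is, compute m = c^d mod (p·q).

m₁ = c^(d_p) mod p: c ≡ 45 (mod 67), and 45^35 mod 67 = 52.
m₂ = c^(d_q) mod q: c ≡ 16 (mod 47), and 16^19 mod 47 = 34.
h = q_inv·(m₁ − m₂) mod p = 10·(52 − 34) mod 67 = 46.
m = m₂ + h·q = 34 + 46·47 = 2196.

2196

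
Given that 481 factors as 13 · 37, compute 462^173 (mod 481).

427

Mod 13: 462 ≡ 7; by Fermat, exponent reduces to 173 mod 12 = 5; 7^5 ≡ 11 (mod 13).
Mod 37: 462 ≡ 18; by Fermat, exponent reduces to 173 mod 36 = 29; 18^29 ≡ 20 (mod 37).
Combine by CRT: x ≡ 11 (mod 13), x ≡ 20 (mod 37) ⇒ x ≡ 427 (mod 481).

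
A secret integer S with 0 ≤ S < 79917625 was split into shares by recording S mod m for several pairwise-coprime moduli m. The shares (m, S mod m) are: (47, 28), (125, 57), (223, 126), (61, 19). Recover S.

From S ≡ 28 (mod 47) write S = 28 + 47t. Substituting into S ≡ 57 (mod 125) gives 47t ≡ 29 (mod 125), and since 47⁻¹ ≡ 8 (mod 125), t ≡ 107. Hence S ≡ 28 + 47·107 = 5057 (mod 5875).
From S ≡ 5057 (mod 5875) write S = 5057 + 5875t. Substituting into S ≡ 126 (mod 223) gives 5875t ≡ 198 (mod 223), and since 77⁻¹ ≡ 84 (mod 223), t ≡ 130. Hence S ≡ 5057 + 5875·130 = 768807 (mod 1310125).
From S ≡ 768807 (mod 1310125) write S = 768807 + 1310125t. Substituting into S ≡ 19 (mod 61) gives 1310125t ≡ 56 (mod 61), and since 28⁻¹ ≡ 24 (mod 61), t ≡ 2. Hence S ≡ 768807 + 1310125·2 = 3389057 (mod 79917625).

3389057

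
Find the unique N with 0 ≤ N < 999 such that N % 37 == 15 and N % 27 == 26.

From N ≡ 15 (mod 37) write N = 15 + 37t. Substituting into N ≡ 26 (mod 27) gives 37t ≡ 11 (mod 27), and since 10⁻¹ ≡ 19 (mod 27), t ≡ 20. Hence N ≡ 15 + 37·20 = 755 (mod 999).

755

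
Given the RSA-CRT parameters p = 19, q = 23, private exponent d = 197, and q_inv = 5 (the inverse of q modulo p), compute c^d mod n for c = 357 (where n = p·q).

71

d_p = d mod (p−1) = 197 mod 18 = 17; d_q = d mod (q−1) = 21.
m₁ = c^(d_p) mod p: c ≡ 15 (mod 19), and 15^17 mod 19 = 14.
m₂ = c^(d_q) mod q: c ≡ 12 (mod 23), and 12^21 mod 23 = 2.
h = q_inv·(m₁ − m₂) mod p = 5·(14 − 2) mod 19 = 3.
m = m₂ + h·q = 2 + 3·23 = 71.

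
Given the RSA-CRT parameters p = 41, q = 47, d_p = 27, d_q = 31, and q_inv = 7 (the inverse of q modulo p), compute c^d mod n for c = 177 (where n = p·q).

m₁ = c^(d_p) mod p: c ≡ 13 (mod 41), and 13^27 mod 41 = 15.
m₂ = c^(d_q) mod q: c ≡ 36 (mod 47), and 36^31 mod 47 = 12.
h = q_inv·(m₁ − m₂) mod p = 7·(15 − 12) mod 41 = 21.
m = m₂ + h·q = 12 + 21·47 = 999.

999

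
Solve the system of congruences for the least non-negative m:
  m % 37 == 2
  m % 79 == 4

557

From m ≡ 2 (mod 37) write m = 2 + 37t. Substituting into m ≡ 4 (mod 79) gives 37t ≡ 2 (mod 79), and since 37⁻¹ ≡ 47 (mod 79), t ≡ 15. Hence m ≡ 2 + 37·15 = 557 (mod 2923).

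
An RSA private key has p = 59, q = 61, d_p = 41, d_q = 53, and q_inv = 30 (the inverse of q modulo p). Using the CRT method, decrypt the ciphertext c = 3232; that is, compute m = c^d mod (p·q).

243

m₁ = c^(d_p) mod p: c ≡ 46 (mod 59), and 46^41 mod 59 = 7.
m₂ = c^(d_q) mod q: c ≡ 60 (mod 61), and 60^53 mod 61 = 60.
h = q_inv·(m₁ − m₂) mod p = 30·(7 − 60) mod 59 = 3.
m = m₂ + h·q = 60 + 3·61 = 243.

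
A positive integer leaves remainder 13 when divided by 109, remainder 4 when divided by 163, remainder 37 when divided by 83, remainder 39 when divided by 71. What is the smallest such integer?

The moduli are pairwise coprime; N = 109·163·83·71 = 104700931.
N/109 = 960559; 960559 ≡ 51 (mod 109); 51·62 ≡ 1, so inverse 62.
N/163 = 642337; 642337 ≡ 117 (mod 163); 117·124 ≡ 1, so inverse 124.
N/83 = 1261457; 1261457 ≡ 23 (mod 83); 23·65 ≡ 1, so inverse 65.
N/71 = 1474661; 1474661 ≡ 62 (mod 71); 62·63 ≡ 1, so inverse 63.
a ≡ 13·960559·62 + 4·642337·124 + 37·1261457·65 + 39·1474661·63 = 7749855868.
7749855868 mod 104700931 = 1986974.

1986974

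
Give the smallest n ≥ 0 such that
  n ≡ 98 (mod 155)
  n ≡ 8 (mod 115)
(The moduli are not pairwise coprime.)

gcd(155, 115) = 5 and 5 | (8 − 98), so the pair is consistent; merging gives n ≡ 2423 (mod 3565), where 3565 = lcm(155, 115).
The solution is unique modulo lcm(155, 115) = 3565.

2423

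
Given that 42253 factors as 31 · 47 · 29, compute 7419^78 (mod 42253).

Mod 31: 7419 ≡ 10; by Fermat, exponent reduces to 78 mod 30 = 18; 10^18 ≡ 8 (mod 31).
Mod 47: 7419 ≡ 40; by Fermat, exponent reduces to 78 mod 46 = 32; 40^32 ≡ 18 (mod 47).
Mod 29: 7419 ≡ 24; by Fermat, exponent reduces to 78 mod 28 = 22; 24^22 ≡ 24 (mod 29).
Combine by CRT: x ≡ 8 (mod 31), x ≡ 18 (mod 47), x ≡ 24 (mod 29) ⇒ x ≡ 20933 (mod 42253).

20933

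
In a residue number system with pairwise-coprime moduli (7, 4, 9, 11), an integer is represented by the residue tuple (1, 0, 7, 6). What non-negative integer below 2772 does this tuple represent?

1744

From x ≡ 1 (mod 7) write x = 1 + 7t. Substituting into x ≡ 0 (mod 4) gives 7t ≡ 3 (mod 4), and since 3⁻¹ ≡ 3 (mod 4), t ≡ 1. Hence x ≡ 1 + 7·1 = 8 (mod 28).
From x ≡ 8 (mod 28) write x = 8 + 28t. Substituting into x ≡ 7 (mod 9) gives 28t ≡ 8 (mod 9), and since 1⁻¹ ≡ 1 (mod 9), t ≡ 8. Hence x ≡ 8 + 28·8 = 232 (mod 252).
From x ≡ 232 (mod 252) write x = 232 + 252t. Substituting into x ≡ 6 (mod 11) gives 252t ≡ 5 (mod 11), and since 10⁻¹ ≡ 10 (mod 11), t ≡ 6. Hence x ≡ 232 + 252·6 = 1744 (mod 2772).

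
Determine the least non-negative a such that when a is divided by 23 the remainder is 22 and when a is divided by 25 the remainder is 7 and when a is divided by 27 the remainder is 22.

The moduli are pairwise coprime; N = 23·25·27 = 15525.
N/23 = 675; 675 ≡ 8 (mod 23); 8·3 ≡ 1, so inverse 3.
N/25 = 621; 621 ≡ 21 (mod 25); 21·6 ≡ 1, so inverse 6.
N/27 = 575; 575 ≡ 8 (mod 27); 8·17 ≡ 1, so inverse 17.
a ≡ 22·675·3 + 7·621·6 + 22·575·17 = 285682.
285682 mod 15525 = 6232.

6232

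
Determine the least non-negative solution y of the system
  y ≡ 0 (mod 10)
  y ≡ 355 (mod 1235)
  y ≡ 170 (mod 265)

6530

gcd(10, 1235) = 5 and 5 | (355 − 0), so the pair is consistent; merging gives y ≡ 1590 (mod 2470), where 2470 = lcm(10, 1235).
gcd(2470, 265) = 5 and 5 | (170 − 1590), so the pair is consistent; merging gives y ≡ 6530 (mod 130910), where 130910 = lcm(2470, 265).
The solution is unique modulo lcm(10, 1235, 265) = 130910.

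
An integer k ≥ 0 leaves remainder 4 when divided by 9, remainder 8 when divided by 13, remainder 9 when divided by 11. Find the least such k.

229

From k ≡ 4 (mod 9) write k = 4 + 9t. Substituting into k ≡ 8 (mod 13) gives 9t ≡ 4 (mod 13), and since 9⁻¹ ≡ 3 (mod 13), t ≡ 12. Hence k ≡ 4 + 9·12 = 112 (mod 117).
From k ≡ 112 (mod 117) write k = 112 + 117t. Substituting into k ≡ 9 (mod 11) gives 117t ≡ 7 (mod 11), and since 7⁻¹ ≡ 8 (mod 11), t ≡ 1. Hence k ≡ 112 + 117·1 = 229 (mod 1287).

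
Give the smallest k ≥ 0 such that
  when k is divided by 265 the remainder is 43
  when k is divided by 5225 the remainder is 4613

Combine the congruences pairwise.
gcd(265, 5225) = 5 and 5 | (4613 − 43), so the pair is consistent; merging gives k ≡ 82988 (mod 276925), where 276925 = lcm(265, 5225).
The solution is unique modulo lcm(265, 5225) = 276925.

82988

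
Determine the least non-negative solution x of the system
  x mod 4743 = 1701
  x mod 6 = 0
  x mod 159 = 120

Combine the congruences pairwise.
gcd(4743, 6) = 3 and 3 | (0 − 1701), so the pair is consistent; merging gives x ≡ 6444 (mod 9486), where 9486 = lcm(4743, 6).
gcd(9486, 159) = 3 and 3 | (120 − 6444), so the pair is consistent; merging gives x ≡ 167706 (mod 502758), where 502758 = lcm(9486, 159).
The solution is unique modulo lcm(4743, 6, 159) = 502758.

167706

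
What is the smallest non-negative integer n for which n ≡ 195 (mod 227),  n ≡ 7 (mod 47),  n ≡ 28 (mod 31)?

The moduli are pairwise coprime; M = 227·47·31 = 330739.
M/227 = 1457; 1457 ≡ 95 (mod 227); 95·184 ≡ 1, so inverse 184.
M/47 = 7037; 7037 ≡ 34 (mod 47); 34·18 ≡ 1, so inverse 18.
M/31 = 10669; 10669 ≡ 5 (mod 31); 5·25 ≡ 1, so inverse 25.
n ≡ 195·1457·184 + 7·7037·18 + 28·10669·25 = 60632122.
60632122 mod 330739 = 106885.

106885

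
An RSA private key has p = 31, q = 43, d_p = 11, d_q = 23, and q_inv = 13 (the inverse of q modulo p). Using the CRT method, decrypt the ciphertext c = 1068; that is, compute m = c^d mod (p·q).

m₁ = c^(d_p) mod p: c ≡ 14 (mod 31), and 14^11 mod 31 = 9.
m₂ = c^(d_q) mod q: c ≡ 36 (mod 43), and 36^23 mod 43 = 6.
h = q_inv·(m₁ − m₂) mod p = 13·(9 − 6) mod 31 = 8.
m = m₂ + h·q = 6 + 8·43 = 350.

350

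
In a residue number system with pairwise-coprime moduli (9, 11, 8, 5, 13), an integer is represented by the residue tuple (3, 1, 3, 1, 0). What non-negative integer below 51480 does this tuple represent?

41691

From x ≡ 3 (mod 9) write x = 3 + 9t. Substituting into x ≡ 1 (mod 11) gives 9t ≡ 9 (mod 11), and since 9⁻¹ ≡ 5 (mod 11), t ≡ 1. Hence x ≡ 3 + 9·1 = 12 (mod 99).
From x ≡ 12 (mod 99) write x = 12 + 99t. Substituting into x ≡ 3 (mod 8) gives 99t ≡ 7 (mod 8), and since 3⁻¹ ≡ 3 (mod 8), t ≡ 5. Hence x ≡ 12 + 99·5 = 507 (mod 792).
From x ≡ 507 (mod 792) write x = 507 + 792t. Substituting into x ≡ 1 (mod 5) gives 792t ≡ 4 (mod 5), and since 2⁻¹ ≡ 3 (mod 5), t ≡ 2. Hence x ≡ 507 + 792·2 = 2091 (mod 3960).
From x ≡ 2091 (mod 3960) write x = 2091 + 3960t. Substituting into x ≡ 0 (mod 13) gives 3960t ≡ 2 (mod 13), and since 8⁻¹ ≡ 5 (mod 13), t ≡ 10. Hence x ≡ 2091 + 3960·10 = 41691 (mod 51480).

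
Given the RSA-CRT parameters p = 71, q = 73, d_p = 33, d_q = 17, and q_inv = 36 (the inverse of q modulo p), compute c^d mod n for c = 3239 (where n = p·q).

m₁ = c^(d_p) mod p: c ≡ 44 (mod 71), and 44^33 mod 71 = 56.
m₂ = c^(d_q) mod q: c ≡ 27 (mod 73), and 27^17 mod 73 = 27.
h = q_inv·(m₁ − m₂) mod p = 36·(56 − 27) mod 71 = 50.
m = m₂ + h·q = 27 + 50·73 = 3677.

3677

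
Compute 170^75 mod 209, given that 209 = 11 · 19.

56

Mod 11: 170 ≡ 5; by Fermat, exponent reduces to 75 mod 10 = 5; 5^5 ≡ 1 (mod 11).
Mod 19: 170 ≡ 18; by Fermat, exponent reduces to 75 mod 18 = 3; 18^3 ≡ 18 (mod 19).
Combine by CRT: x ≡ 1 (mod 11), x ≡ 18 (mod 19) ⇒ x ≡ 56 (mod 209).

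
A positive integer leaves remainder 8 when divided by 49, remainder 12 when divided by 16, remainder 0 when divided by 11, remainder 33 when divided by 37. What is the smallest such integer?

291852

The moduli are pairwise coprime; N = 49·16·11·37 = 319088.
N/49 = 6512; 6512 ≡ 44 (mod 49); 44·39 ≡ 1, so inverse 39.
N/16 = 19943; 19943 ≡ 7 (mod 16); 7·7 ≡ 1, so inverse 7.
N/11 = 29008; 29008 ≡ 1 (mod 11), inverse 1.
N/37 = 8624; 8624 ≡ 3 (mod 37); 3·25 ≡ 1, so inverse 25.
m ≡ 8·6512·39 + 12·19943·7 + 0·29008·1 + 33·8624·25 = 10821756.
10821756 mod 319088 = 291852.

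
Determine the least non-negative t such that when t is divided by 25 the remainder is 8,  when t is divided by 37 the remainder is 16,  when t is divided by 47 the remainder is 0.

26508

The moduli are pairwise coprime; N = 25·37·47 = 43475.
N/25 = 1739; 1739 ≡ 14 (mod 25); 14·9 ≡ 1, so inverse 9.
N/37 = 1175; 1175 ≡ 28 (mod 37); 28·4 ≡ 1, so inverse 4.
N/47 = 925; 925 ≡ 32 (mod 47); 32·25 ≡ 1, so inverse 25.
t ≡ 8·1739·9 + 16·1175·4 + 0·925·25 = 200408.
200408 mod 43475 = 26508.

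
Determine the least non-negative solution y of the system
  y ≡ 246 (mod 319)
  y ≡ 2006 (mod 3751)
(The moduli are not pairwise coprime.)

103283

Combine the congruences pairwise.
gcd(319, 3751) = 11 and 11 | (2006 − 246), so the pair is consistent; merging gives y ≡ 103283 (mod 108779), where 108779 = lcm(319, 3751).
The solution is unique modulo lcm(319, 3751) = 108779.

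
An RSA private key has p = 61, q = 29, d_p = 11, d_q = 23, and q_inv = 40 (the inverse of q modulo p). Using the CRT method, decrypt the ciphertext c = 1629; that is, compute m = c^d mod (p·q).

1454

m₁ = c^(d_p) mod p: c ≡ 43 (mod 61), and 43^11 mod 61 = 51.
m₂ = c^(d_q) mod q: c ≡ 5 (mod 29), and 5^23 mod 29 = 4.
h = q_inv·(m₁ − m₂) mod p = 40·(51 − 4) mod 61 = 50.
m = m₂ + h·q = 4 + 50·29 = 1454.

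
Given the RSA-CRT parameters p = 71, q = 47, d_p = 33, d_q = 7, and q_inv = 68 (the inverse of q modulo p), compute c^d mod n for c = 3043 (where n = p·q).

945

m₁ = c^(d_p) mod p: c ≡ 61 (mod 71), and 61^33 mod 71 = 22.
m₂ = c^(d_q) mod q: c ≡ 35 (mod 47), and 35^7 mod 47 = 5.
h = q_inv·(m₁ − m₂) mod p = 68·(22 − 5) mod 71 = 20.
m = m₂ + h·q = 5 + 20·47 = 945.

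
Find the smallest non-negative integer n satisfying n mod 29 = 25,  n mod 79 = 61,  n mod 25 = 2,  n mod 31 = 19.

1582352

From n ≡ 25 (mod 29) write n = 25 + 29t. Substituting into n ≡ 61 (mod 79) gives 29t ≡ 36 (mod 79), and since 29⁻¹ ≡ 30 (mod 79), t ≡ 53. Hence n ≡ 25 + 29·53 = 1562 (mod 2291).
From n ≡ 1562 (mod 2291) write n = 1562 + 2291t. Substituting into n ≡ 2 (mod 25) gives 2291t ≡ 15 (mod 25), and since 16⁻¹ ≡ 11 (mod 25), t ≡ 15. Hence n ≡ 1562 + 2291·15 = 35927 (mod 57275).
From n ≡ 35927 (mod 57275) write n = 35927 + 57275t. Substituting into n ≡ 19 (mod 31) gives 57275t ≡ 21 (mod 31), and since 18⁻¹ ≡ 19 (mod 31), t ≡ 27. Hence n ≡ 35927 + 57275·27 = 1582352 (mod 1775525).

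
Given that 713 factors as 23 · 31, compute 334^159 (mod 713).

271

Mod 23: 334 ≡ 12; by Fermat, exponent reduces to 159 mod 22 = 5; 12^5 ≡ 18 (mod 23).
Mod 31: 334 ≡ 24; by Fermat, exponent reduces to 159 mod 30 = 9; 24^9 ≡ 23 (mod 31).
Combine by CRT: x ≡ 18 (mod 23), x ≡ 23 (mod 31) ⇒ x ≡ 271 (mod 713).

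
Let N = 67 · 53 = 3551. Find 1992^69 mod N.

Mod 67: 1992 ≡ 49; by Fermat, exponent reduces to 69 mod 66 = 3; 49^3 ≡ 64 (mod 67).
Mod 53: 1992 ≡ 31; by Fermat, exponent reduces to 69 mod 52 = 17; 31^17 ≡ 39 (mod 53).
Combine by CRT: x ≡ 64 (mod 67), x ≡ 39 (mod 53) ⇒ x ≡ 198 (mod 3551).

198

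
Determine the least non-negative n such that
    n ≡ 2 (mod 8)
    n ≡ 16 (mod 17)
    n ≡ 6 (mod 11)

50

The moduli are pairwise coprime; M = 8·17·11 = 1496.
M/8 = 187; 187 ≡ 3 (mod 8); 3·3 ≡ 1, so inverse 3.
M/17 = 88; 88 ≡ 3 (mod 17); 3·6 ≡ 1, so inverse 6.
M/11 = 136; 136 ≡ 4 (mod 11); 4·3 ≡ 1, so inverse 3.
n ≡ 2·187·3 + 16·88·6 + 6·136·3 = 12018.
12018 mod 1496 = 50.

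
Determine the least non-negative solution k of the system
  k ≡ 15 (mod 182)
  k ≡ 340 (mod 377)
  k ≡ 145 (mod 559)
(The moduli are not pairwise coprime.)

Combine the congruences pairwise.
gcd(182, 377) = 13 and 13 | (340 − 15), so the pair is consistent; merging gives k ≡ 1471 (mod 5278), where 5278 = lcm(182, 377).
gcd(5278, 559) = 13 and 13 | (145 − 1471), so the pair is consistent; merging gives k ≡ 80641 (mod 226954), where 226954 = lcm(5278, 559).
The solution is unique modulo lcm(182, 377, 559) = 226954.

80641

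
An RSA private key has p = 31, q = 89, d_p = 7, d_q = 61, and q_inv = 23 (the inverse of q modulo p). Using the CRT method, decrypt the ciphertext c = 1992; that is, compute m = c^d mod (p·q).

m₁ = c^(d_p) mod p: c ≡ 8 (mod 31), and 8^7 mod 31 = 2.
m₂ = c^(d_q) mod q: c ≡ 34 (mod 89), and 34^61 mod 89 = 34.
h = q_inv·(m₁ − m₂) mod p = 23·(2 − 34) mod 31 = 8.
m = m₂ + h·q = 34 + 8·89 = 746.

746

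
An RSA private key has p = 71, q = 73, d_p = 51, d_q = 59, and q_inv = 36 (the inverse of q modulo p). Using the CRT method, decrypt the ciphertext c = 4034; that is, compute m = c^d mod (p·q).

m₁ = c^(d_p) mod p: c ≡ 58 (mod 71), and 58^51 mod 71 = 36.
m₂ = c^(d_q) mod q: c ≡ 19 (mod 73), and 19^59 mod 73 = 61.
h = q_inv·(m₁ − m₂) mod p = 36·(36 − 61) mod 71 = 23.
m = m₂ + h·q = 61 + 23·73 = 1740.

1740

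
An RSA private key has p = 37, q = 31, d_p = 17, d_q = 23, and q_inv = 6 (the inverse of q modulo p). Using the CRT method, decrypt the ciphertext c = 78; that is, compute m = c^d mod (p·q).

1027

m₁ = c^(d_p) mod p: c ≡ 4 (mod 37), and 4^17 mod 37 = 28.
m₂ = c^(d_q) mod q: c ≡ 16 (mod 31), and 16^23 mod 31 = 4.
h = q_inv·(m₁ − m₂) mod p = 6·(28 − 4) mod 37 = 33.
m = m₂ + h·q = 4 + 33·31 = 1027.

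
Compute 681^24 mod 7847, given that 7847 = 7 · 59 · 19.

Mod 7: 681 ≡ 2; since 6 | 24, by Fermat 2^24 ≡ 1 (mod 7).
Mod 59: 681 ≡ 32; 32^24 ≡ 16 (mod 59).
Mod 19: 681 ≡ 16; by Fermat, exponent reduces to 24 mod 18 = 6; 16^6 ≡ 7 (mod 19).
Combine by CRT: x ≡ 1 (mod 7), x ≡ 16 (mod 59), x ≡ 7 (mod 19) ⇒ x ≡ 5916 (mod 7847).

5916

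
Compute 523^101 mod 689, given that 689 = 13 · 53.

672

Mod 13: 523 ≡ 3; by Fermat, exponent reduces to 101 mod 12 = 5; 3^5 ≡ 9 (mod 13).
Mod 53: 523 ≡ 46; by Fermat, exponent reduces to 101 mod 52 = 49; 46^49 ≡ 36 (mod 53).
Combine by CRT: x ≡ 9 (mod 13), x ≡ 36 (mod 53) ⇒ x ≡ 672 (mod 689).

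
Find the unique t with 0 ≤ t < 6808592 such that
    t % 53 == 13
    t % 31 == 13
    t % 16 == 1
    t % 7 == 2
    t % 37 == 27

4856721

The moduli are pairwise coprime; N = 53·31·16·7·37 = 6808592.
N/53 = 128464; 128464 ≡ 45 (mod 53); 45·33 ≡ 1, so inverse 33.
N/31 = 219632; 219632 ≡ 28 (mod 31); 28·10 ≡ 1, so inverse 10.
N/16 = 425537; 425537 ≡ 1 (mod 16), inverse 1.
N/7 = 972656; 972656 ≡ 6 (mod 7); 6·6 ≡ 1, so inverse 6.
N/37 = 184016; 184016 ≡ 15 (mod 37); 15·5 ≡ 1, so inverse 5.
t ≡ 13·128464·33 + 13·219632·10 + 1·425537·1 + 2·972656·6 + 27·184016·5 = 120602785.
120602785 mod 6808592 = 4856721.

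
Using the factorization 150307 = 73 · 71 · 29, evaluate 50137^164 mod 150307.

118807

Mod 73: 50137 ≡ 59; by Fermat, exponent reduces to 164 mod 72 = 20; 59^20 ≡ 36 (mod 73).
Mod 71: 50137 ≡ 11; by Fermat, exponent reduces to 164 mod 70 = 24; 11^24 ≡ 24 (mod 71).
Mod 29: 50137 ≡ 25; by Fermat, exponent reduces to 164 mod 28 = 24; 25^24 ≡ 23 (mod 29).
Combine by CRT: x ≡ 36 (mod 73), x ≡ 24 (mod 71), x ≡ 23 (mod 29) ⇒ x ≡ 118807 (mod 150307).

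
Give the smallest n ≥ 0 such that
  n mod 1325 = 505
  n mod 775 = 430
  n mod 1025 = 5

233705

Combine the congruences pairwise.
gcd(1325, 775) = 25 and 25 | (430 − 505), so the pair is consistent; merging gives n ≡ 28330 (mod 41075), where 41075 = lcm(1325, 775).
gcd(41075, 1025) = 25 and 25 | (5 − 28330), so the pair is consistent; merging gives n ≡ 233705 (mod 1684075), where 1684075 = lcm(41075, 1025).
The solution is unique modulo lcm(1325, 775, 1025) = 1684075.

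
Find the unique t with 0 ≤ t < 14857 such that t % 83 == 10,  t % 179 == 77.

2583

From t ≡ 10 (mod 83) write t = 10 + 83s. Substituting into t ≡ 77 (mod 179) gives 83s ≡ 67 (mod 179), and since 83⁻¹ ≡ 110 (mod 179), s ≡ 31. Hence t ≡ 10 + 83·31 = 2583 (mod 14857).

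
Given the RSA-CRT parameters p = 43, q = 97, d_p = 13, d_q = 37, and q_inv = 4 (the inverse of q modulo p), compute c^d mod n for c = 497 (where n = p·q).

m₁ = c^(d_p) mod p: c ≡ 24 (mod 43), and 24^13 mod 43 = 23.
m₂ = c^(d_q) mod q: c ≡ 12 (mod 97), and 12^37 mod 97 = 27.
h = q_inv·(m₁ − m₂) mod p = 4·(23 − 27) mod 43 = 27.
m = m₂ + h·q = 27 + 27·97 = 2646.

2646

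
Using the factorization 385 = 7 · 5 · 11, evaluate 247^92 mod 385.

256

Mod 7: 247 ≡ 2; by Fermat, exponent reduces to 92 mod 6 = 2; 2^2 ≡ 4 (mod 7).
Mod 5: 247 ≡ 2; since 4 | 92, by Fermat 2^92 ≡ 1 (mod 5).
Mod 11: 247 ≡ 5; by Fermat, exponent reduces to 92 mod 10 = 2; 5^2 ≡ 3 (mod 11).
Combine by CRT: x ≡ 4 (mod 7), x ≡ 1 (mod 5), x ≡ 3 (mod 11) ⇒ x ≡ 256 (mod 385).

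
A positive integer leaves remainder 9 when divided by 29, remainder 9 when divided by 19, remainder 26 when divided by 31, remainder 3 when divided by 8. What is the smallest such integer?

The moduli are pairwise coprime; N = 29·19·31·8 = 136648.
N/29 = 4712; 4712 ≡ 14 (mod 29); 14·27 ≡ 1, so inverse 27.
N/19 = 7192; 7192 ≡ 10 (mod 19); 10·2 ≡ 1, so inverse 2.
N/31 = 4408; 4408 ≡ 6 (mod 31); 6·26 ≡ 1, so inverse 26.
N/8 = 17081; 17081 ≡ 1 (mod 8), inverse 1.
x ≡ 9·4712·27 + 9·7192·2 + 26·4408·26 + 3·17081·1 = 4305523.
4305523 mod 136648 = 69435.

69435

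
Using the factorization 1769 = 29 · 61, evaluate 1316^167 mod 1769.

Mod 29: 1316 ≡ 11; by Fermat, exponent reduces to 167 mod 28 = 27; 11^27 ≡ 8 (mod 29).
Mod 61: 1316 ≡ 35; by Fermat, exponent reduces to 167 mod 60 = 47; 35^47 ≡ 55 (mod 61).
Combine by CRT: x ≡ 8 (mod 29), x ≡ 55 (mod 61) ⇒ x ≡ 1458 (mod 1769).

1458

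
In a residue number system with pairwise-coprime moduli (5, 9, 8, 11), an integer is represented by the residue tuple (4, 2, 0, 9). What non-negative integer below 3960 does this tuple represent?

3584

From x ≡ 4 (mod 5) write x = 4 + 5t. Substituting into x ≡ 2 (mod 9) gives 5t ≡ 7 (mod 9), and since 5⁻¹ ≡ 2 (mod 9), t ≡ 5. Hence x ≡ 4 + 5·5 = 29 (mod 45).
From x ≡ 29 (mod 45) write x = 29 + 45t. Substituting into x ≡ 0 (mod 8) gives 45t ≡ 3 (mod 8), and since 5⁻¹ ≡ 5 (mod 8), t ≡ 7. Hence x ≡ 29 + 45·7 = 344 (mod 360).
From x ≡ 344 (mod 360) write x = 344 + 360t. Substituting into x ≡ 9 (mod 11) gives 360t ≡ 6 (mod 11), and since 8⁻¹ ≡ 7 (mod 11), t ≡ 9. Hence x ≡ 344 + 360·9 = 3584 (mod 3960).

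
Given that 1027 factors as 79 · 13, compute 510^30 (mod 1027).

326

Mod 79: 510 ≡ 36; 36^30 ≡ 10 (mod 79).
Mod 13: 510 ≡ 3; by Fermat, exponent reduces to 30 mod 12 = 6; 3^6 ≡ 1 (mod 13).
Combine by CRT: x ≡ 10 (mod 79), x ≡ 1 (mod 13) ⇒ x ≡ 326 (mod 1027).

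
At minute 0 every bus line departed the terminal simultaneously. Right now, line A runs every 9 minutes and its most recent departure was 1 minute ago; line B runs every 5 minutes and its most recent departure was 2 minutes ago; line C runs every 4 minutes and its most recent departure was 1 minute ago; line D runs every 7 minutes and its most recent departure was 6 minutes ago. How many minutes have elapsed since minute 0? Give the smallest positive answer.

The moduli are pairwise coprime; N = 9·5·4·7 = 1260.
N/9 = 140; 140 ≡ 5 (mod 9); 5·2 ≡ 1, so inverse 2.
N/5 = 252; 252 ≡ 2 (mod 5); 2·3 ≡ 1, so inverse 3.
N/4 = 315; 315 ≡ 3 (mod 4); 3·3 ≡ 1, so inverse 3.
N/7 = 180; 180 ≡ 5 (mod 7); 5·3 ≡ 1, so inverse 3.
t ≡ 1·140·2 + 2·252·3 + 1·315·3 + 6·180·3 = 5977.
5977 mod 1260 = 937.

937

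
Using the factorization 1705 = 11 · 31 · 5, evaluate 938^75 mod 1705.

Mod 11: 938 ≡ 3; by Fermat, exponent reduces to 75 mod 10 = 5; 3^5 ≡ 1 (mod 11).
Mod 31: 938 ≡ 8; by Fermat, exponent reduces to 75 mod 30 = 15; 8^15 ≡ 1 (mod 31).
Mod 5: 938 ≡ 3; by Fermat, exponent reduces to 75 mod 4 = 3; 3^3 ≡ 2 (mod 5).
Combine by CRT: x ≡ 1 (mod 11), x ≡ 1 (mod 31), x ≡ 2 (mod 5) ⇒ x ≡ 342 (mod 1705).

342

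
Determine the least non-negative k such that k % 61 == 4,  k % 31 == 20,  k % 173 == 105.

74668

The moduli are pairwise coprime; N = 61·31·173 = 327143.
N/61 = 5363; 5363 ≡ 56 (mod 61); 56·12 ≡ 1, so inverse 12.
N/31 = 10553; 10553 ≡ 13 (mod 31); 13·12 ≡ 1, so inverse 12.
N/173 = 1891; 1891 ≡ 161 (mod 173); 161·72 ≡ 1, so inverse 72.
k ≡ 4·5363·12 + 20·10553·12 + 105·1891·72 = 17086104.
17086104 mod 327143 = 74668.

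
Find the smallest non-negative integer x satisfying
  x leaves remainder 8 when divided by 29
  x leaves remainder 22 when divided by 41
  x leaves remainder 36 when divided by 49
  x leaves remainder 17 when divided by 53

1538342

The moduli are pairwise coprime; N = 29·41·49·53 = 3087833.
N/29 = 106477; 106477 ≡ 18 (mod 29); 18·21 ≡ 1, so inverse 21.
N/41 = 75313; 75313 ≡ 37 (mod 41); 37·10 ≡ 1, so inverse 10.
N/49 = 63017; 63017 ≡ 3 (mod 49); 3·33 ≡ 1, so inverse 33.
N/53 = 58261; 58261 ≡ 14 (mod 53); 14·19 ≡ 1, so inverse 19.
x ≡ 8·106477·21 + 22·75313·10 + 36·63017·33 + 17·58261·19 = 128139495.
128139495 mod 3087833 = 1538342.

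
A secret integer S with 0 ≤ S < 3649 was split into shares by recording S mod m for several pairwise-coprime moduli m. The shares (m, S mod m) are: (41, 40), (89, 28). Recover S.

From S ≡ 40 (mod 41) write S = 40 + 41t. Substituting into S ≡ 28 (mod 89) gives 41t ≡ 77 (mod 89), and since 41⁻¹ ≡ 76 (mod 89), t ≡ 67. Hence S ≡ 40 + 41·67 = 2787 (mod 3649).

2787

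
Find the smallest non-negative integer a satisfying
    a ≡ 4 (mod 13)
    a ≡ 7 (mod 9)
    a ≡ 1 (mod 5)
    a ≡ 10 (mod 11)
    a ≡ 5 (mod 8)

Combine the congruences pairwise.
From a ≡ 4 (mod 13) write a = 4 + 13t. Substituting into a ≡ 7 (mod 9) gives 13t ≡ 3 (mod 9), and since 4⁻¹ ≡ 7 (mod 9), t ≡ 3. Hence a ≡ 4 + 13·3 = 43 (mod 117).
From a ≡ 43 (mod 117) write a = 43 + 117t. Substituting into a ≡ 1 (mod 5) gives 117t ≡ 3 (mod 5), and since 2⁻¹ ≡ 3 (mod 5), t ≡ 4. Hence a ≡ 43 + 117·4 = 511 (mod 585).
From a ≡ 511 (mod 585) write a = 511 + 585t. Substituting into a ≡ 10 (mod 11) gives 585t ≡ 5 (mod 11), and since 2⁻¹ ≡ 6 (mod 11), t ≡ 8. Hence a ≡ 511 + 585·8 = 5191 (mod 6435).
From a ≡ 5191 (mod 6435) write a = 5191 + 6435t. Substituting into a ≡ 5 (mod 8) gives 6435t ≡ 6 (mod 8), and since 3⁻¹ ≡ 3 (mod 8), t ≡ 2. Hence a ≡ 5191 + 6435·2 = 18061 (mod 51480).

18061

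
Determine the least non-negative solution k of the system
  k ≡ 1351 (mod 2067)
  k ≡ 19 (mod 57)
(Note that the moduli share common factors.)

Combine the congruences pairwise.
gcd(2067, 57) = 3 and 3 | (19 − 1351), so the pair is consistent; merging gives k ≡ 22021 (mod 39273), where 39273 = lcm(2067, 57).
The solution is unique modulo lcm(2067, 57) = 39273.

22021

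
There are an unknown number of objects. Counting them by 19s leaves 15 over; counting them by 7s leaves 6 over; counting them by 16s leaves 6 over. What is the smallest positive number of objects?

566

The moduli are pairwise coprime; M = 19·7·16 = 2128.
M/19 = 112; 112 ≡ 17 (mod 19); 17·9 ≡ 1, so inverse 9.
M/7 = 304; 304 ≡ 3 (mod 7); 3·5 ≡ 1, so inverse 5.
M/16 = 133; 133 ≡ 5 (mod 16); 5·13 ≡ 1, so inverse 13.
N ≡ 15·112·9 + 6·304·5 + 6·133·13 = 34614.
34614 mod 2128 = 566.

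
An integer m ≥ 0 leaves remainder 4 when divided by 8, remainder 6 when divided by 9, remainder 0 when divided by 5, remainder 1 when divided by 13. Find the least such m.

1860

The moduli are pairwise coprime; N = 8·9·5·13 = 4680.
N/8 = 585; 585 ≡ 1 (mod 8), inverse 1.
N/9 = 520; 520 ≡ 7 (mod 9); 7·4 ≡ 1, so inverse 4.
N/5 = 936; 936 ≡ 1 (mod 5), inverse 1.
N/13 = 360; 360 ≡ 9 (mod 13); 9·3 ≡ 1, so inverse 3.
m ≡ 4·585·1 + 6·520·4 + 0·936·1 + 1·360·3 = 15900.
15900 mod 4680 = 1860.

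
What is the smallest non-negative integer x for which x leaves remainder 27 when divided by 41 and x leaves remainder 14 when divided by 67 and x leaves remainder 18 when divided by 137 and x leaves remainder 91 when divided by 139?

48697490

The moduli are pairwise coprime; N = 41·67·137·139 = 52311121.
N/41 = 1275881; 1275881 ≡ 2 (mod 41); 2·21 ≡ 1, so inverse 21.
N/67 = 780763; 780763 ≡ 12 (mod 67); 12·28 ≡ 1, so inverse 28.
N/137 = 381833; 381833 ≡ 14 (mod 137); 14·49 ≡ 1, so inverse 49.
N/139 = 376339; 376339 ≡ 66 (mod 139); 66·99 ≡ 1, so inverse 99.
x ≡ 27·1275881·21 + 14·780763·28 + 18·381833·49 + 91·376339·99 = 4756698380.
4756698380 mod 52311121 = 48697490.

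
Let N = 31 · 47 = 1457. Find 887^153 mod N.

Mod 31: 887 ≡ 19; by Fermat, exponent reduces to 153 mod 30 = 3; 19^3 ≡ 8 (mod 31).
Mod 47: 887 ≡ 41; by Fermat, exponent reduces to 153 mod 46 = 15; 41^15 ≡ 45 (mod 47).
Combine by CRT: x ≡ 8 (mod 31), x ≡ 45 (mod 47) ⇒ x ≡ 938 (mod 1457).

938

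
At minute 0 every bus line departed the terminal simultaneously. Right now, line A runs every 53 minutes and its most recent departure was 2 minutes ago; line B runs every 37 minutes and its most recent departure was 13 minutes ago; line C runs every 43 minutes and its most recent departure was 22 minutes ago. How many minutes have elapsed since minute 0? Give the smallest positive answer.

70757

The moduli are pairwise coprime; N = 53·37·43 = 84323.
N/53 = 1591; 1591 ≡ 1 (mod 53), inverse 1.
N/37 = 2279; 2279 ≡ 22 (mod 37); 22·32 ≡ 1, so inverse 32.
N/43 = 1961; 1961 ≡ 26 (mod 43); 26·5 ≡ 1, so inverse 5.
t ≡ 2·1591·1 + 13·2279·32 + 22·1961·5 = 1166956.
1166956 mod 84323 = 70757.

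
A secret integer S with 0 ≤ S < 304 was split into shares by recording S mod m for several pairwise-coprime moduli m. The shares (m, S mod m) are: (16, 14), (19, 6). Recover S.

158

From S ≡ 14 (mod 16) write S = 14 + 16t. Substituting into S ≡ 6 (mod 19) gives 16t ≡ 11 (mod 19), and since 16⁻¹ ≡ 6 (mod 19), t ≡ 9. Hence S ≡ 14 + 16·9 = 158 (mod 304).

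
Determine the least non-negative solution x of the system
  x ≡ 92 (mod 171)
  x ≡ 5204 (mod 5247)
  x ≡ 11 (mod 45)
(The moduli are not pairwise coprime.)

36686

gcd(171, 5247) = 9 and 9 | (5204 − 92), so the pair is consistent; merging gives x ≡ 36686 (mod 99693), where 99693 = lcm(171, 5247).
gcd(99693, 45) = 9 and 9 | (11 − 36686), so the pair is consistent; merging gives x ≡ 36686 (mod 498465), where 498465 = lcm(99693, 45).
The solution is unique modulo lcm(171, 5247, 45) = 498465.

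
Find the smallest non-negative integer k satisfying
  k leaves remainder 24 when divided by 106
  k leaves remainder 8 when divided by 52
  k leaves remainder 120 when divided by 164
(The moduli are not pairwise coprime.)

87368

Combine the congruences pairwise.
gcd(106, 52) = 2 and 2 | (8 − 24), so the pair is consistent; merging gives k ≡ 1932 (mod 2756), where 2756 = lcm(106, 52).
gcd(2756, 164) = 4 and 4 | (120 − 1932), so the pair is consistent; merging gives k ≡ 87368 (mod 112996), where 112996 = lcm(2756, 164).
The solution is unique modulo lcm(106, 52, 164) = 112996.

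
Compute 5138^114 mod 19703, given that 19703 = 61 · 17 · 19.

5796

Mod 61: 5138 ≡ 14; by Fermat, exponent reduces to 114 mod 60 = 54; 14^54 ≡ 1 (mod 61).
Mod 17: 5138 ≡ 4; by Fermat, exponent reduces to 114 mod 16 = 2; 4^2 ≡ 16 (mod 17).
Mod 19: 5138 ≡ 8; by Fermat, exponent reduces to 114 mod 18 = 6; 8^6 ≡ 1 (mod 19).
Combine by CRT: x ≡ 1 (mod 61), x ≡ 16 (mod 17), x ≡ 1 (mod 19) ⇒ x ≡ 5796 (mod 19703).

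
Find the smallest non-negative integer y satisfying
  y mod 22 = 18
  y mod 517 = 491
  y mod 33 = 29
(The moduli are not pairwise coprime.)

2042

gcd(22, 517) = 11 and 11 | (491 − 18), so the pair is consistent; merging gives y ≡ 1008 (mod 1034), where 1034 = lcm(22, 517).
gcd(1034, 33) = 11 and 11 | (29 − 1008), so the pair is consistent; merging gives y ≡ 2042 (mod 3102), where 3102 = lcm(1034, 33).
The solution is unique modulo lcm(22, 517, 33) = 3102.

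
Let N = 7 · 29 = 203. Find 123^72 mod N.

Mod 7: 123 ≡ 4; since 6 | 72, by Fermat 4^72 ≡ 1 (mod 7).
Mod 29: 123 ≡ 7; by Fermat, exponent reduces to 72 mod 28 = 16; 7^16 ≡ 20 (mod 29).
Combine by CRT: x ≡ 1 (mod 7), x ≡ 20 (mod 29) ⇒ x ≡ 78 (mod 203).

78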